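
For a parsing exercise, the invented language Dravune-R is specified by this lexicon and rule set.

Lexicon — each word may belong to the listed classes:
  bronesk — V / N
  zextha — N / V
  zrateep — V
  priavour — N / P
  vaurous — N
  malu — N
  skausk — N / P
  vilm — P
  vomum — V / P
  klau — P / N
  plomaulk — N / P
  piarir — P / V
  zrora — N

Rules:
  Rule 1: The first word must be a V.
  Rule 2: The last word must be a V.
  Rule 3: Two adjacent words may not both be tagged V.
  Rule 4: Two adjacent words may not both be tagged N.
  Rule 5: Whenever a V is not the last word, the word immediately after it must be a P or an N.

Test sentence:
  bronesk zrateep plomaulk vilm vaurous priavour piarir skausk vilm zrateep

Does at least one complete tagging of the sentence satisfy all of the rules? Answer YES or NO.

Candidates per position — 1:bronesk {V,N}; 2:zrateep {V}; 3:plomaulk {N,P}; 4:vilm {P}; 5:vaurous {N}; 6:priavour {N,P}; 7:piarir {P,V}; 8:skausk {N,P}; 9:vilm {P}; 10:zrateep {V}.
Every candidate sequence violates at least one rule; no consistent tagging exists.

NO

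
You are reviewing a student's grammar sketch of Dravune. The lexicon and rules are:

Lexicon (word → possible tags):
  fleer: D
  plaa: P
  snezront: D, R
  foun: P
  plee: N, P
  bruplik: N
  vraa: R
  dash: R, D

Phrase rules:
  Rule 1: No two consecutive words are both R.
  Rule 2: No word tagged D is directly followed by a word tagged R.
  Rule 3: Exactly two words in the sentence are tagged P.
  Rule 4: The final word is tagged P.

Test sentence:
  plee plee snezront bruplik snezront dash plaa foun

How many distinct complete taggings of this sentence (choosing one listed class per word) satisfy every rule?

Candidates per position — 1:plee {N,P}; 2:plee {N,P}; 3:snezront {D,R}; 4:bruplik {N}; 5:snezront {D,R}; 6:dash {R,D}; 7:plaa {P}; 8:foun {P}.
There are 32 candidate sequences in total.
The sequences that satisfy every rule: N N D N D D P P; N N D N R D P P; N N R N D D P P; N N R N R D P P.
Count = 4.

4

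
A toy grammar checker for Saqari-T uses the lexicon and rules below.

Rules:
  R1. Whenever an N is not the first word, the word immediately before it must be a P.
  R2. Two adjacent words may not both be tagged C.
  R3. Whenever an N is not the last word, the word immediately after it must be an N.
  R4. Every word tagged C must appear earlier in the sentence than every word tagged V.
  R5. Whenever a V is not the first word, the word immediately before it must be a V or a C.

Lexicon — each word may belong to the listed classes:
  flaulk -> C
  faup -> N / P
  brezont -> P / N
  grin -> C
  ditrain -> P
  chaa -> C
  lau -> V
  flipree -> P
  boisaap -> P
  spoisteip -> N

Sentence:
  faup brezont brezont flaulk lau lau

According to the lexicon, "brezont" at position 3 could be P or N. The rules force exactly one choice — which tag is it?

P

Candidates per position — 1:faup {N,P}; 2:brezont {P,N}; 3:brezont {P,N}; 4:flaulk {C}; 5:lau {V}; 6:lau {V}.
Position 1: tagging it N would leave rule 3 unsatisfiable, so it must be P.
Position 2: tagging it N would leave rule 3 unsatisfiable, so it must be P.
Position 3: tagging it N would leave rule 3 unsatisfiable, so it must be P.
The only consistent sequence is: P P P C V V.
Rule-by-rule: rule 1 holds; rule 2 holds; rule 3 holds; rule 4 holds; rule 5 holds.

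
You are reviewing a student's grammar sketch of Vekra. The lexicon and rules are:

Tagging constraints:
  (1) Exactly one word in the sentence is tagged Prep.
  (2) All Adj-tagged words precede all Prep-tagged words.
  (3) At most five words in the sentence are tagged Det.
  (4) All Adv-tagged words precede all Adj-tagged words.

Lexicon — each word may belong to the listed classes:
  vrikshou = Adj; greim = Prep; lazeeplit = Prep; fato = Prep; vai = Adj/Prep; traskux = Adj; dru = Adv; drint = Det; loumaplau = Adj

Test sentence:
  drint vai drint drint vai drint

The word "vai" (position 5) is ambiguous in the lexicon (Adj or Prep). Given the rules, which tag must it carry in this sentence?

Prep

Candidates per position — 1:drint {Det}; 2:vai {Adj,Prep}; 3:drint {Det}; 4:drint {Det}; 5:vai {Adj,Prep}; 6:drint {Det}.
Position 5: the remaining choice is settled jointly with positions 2 — only Prep at position 5 is part of a tagging that satisfies every rule.
That leaves exactly one tagging: Det Adj Det Det Prep Det.
Check: rule 1 holds; rule 2 holds; rule 3 holds; rule 4 holds.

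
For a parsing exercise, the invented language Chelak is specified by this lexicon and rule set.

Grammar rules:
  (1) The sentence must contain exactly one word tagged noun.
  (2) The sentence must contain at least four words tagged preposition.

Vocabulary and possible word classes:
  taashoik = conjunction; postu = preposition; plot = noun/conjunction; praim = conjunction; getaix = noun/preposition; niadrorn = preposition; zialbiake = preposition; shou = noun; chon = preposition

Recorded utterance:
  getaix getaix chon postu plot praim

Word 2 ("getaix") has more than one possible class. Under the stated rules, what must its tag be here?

preposition

Candidates per position — 1:getaix {noun,preposition}; 2:getaix {noun,preposition}; 3:chon {preposition}; 4:postu {preposition}; 5:plot {noun,conjunction}; 6:praim {conjunction}.
At position 1, choosing noun makes rule 2 impossible to satisfy; hence preposition.
At position 2, choosing noun makes rule 2 impossible to satisfy; hence preposition.
At position 5, choosing conjunction makes rule 1 impossible to satisfy; hence noun.
So the tagging must be: preposition preposition preposition preposition noun conjunction.
Check: rule 1 ✓; rule 2 ✓.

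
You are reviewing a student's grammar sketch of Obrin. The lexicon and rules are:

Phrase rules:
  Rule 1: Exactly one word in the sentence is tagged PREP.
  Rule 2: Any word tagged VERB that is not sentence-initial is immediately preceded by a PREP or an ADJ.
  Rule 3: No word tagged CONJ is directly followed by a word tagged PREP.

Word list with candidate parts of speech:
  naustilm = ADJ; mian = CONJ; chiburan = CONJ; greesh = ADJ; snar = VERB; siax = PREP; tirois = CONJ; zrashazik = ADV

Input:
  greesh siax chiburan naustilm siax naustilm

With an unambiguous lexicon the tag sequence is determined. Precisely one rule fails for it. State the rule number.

Fixed tagging: ADJ PREP CONJ ADJ PREP ADJ.
Checking each rule: R1 fail, R2 pass, R3 pass.
Only rule 1 fails.

1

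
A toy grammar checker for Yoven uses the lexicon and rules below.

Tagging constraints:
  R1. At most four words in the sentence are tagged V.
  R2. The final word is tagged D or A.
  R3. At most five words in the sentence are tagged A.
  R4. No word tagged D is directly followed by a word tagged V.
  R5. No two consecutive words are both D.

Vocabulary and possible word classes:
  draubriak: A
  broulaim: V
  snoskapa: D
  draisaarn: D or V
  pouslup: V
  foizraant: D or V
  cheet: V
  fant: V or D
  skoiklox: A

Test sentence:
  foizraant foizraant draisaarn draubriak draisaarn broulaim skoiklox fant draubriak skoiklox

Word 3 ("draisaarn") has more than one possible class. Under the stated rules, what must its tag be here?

D

Candidates per position — 1:foizraant {D,V}; 2:foizraant {D,V}; 3:draisaarn {D,V}; 4:draubriak {A}; 5:draisaarn {D,V}; 6:broulaim {V}; 7:skoiklox {A}; 8:fant {V,D}; 9:draubriak {A}; 10:skoiklox {A}.
If word 5 were D, no tagging could satisfy rule 4; so word 5 is V.
Position 3: the remaining choice is settled jointly with positions 1, 2, 8 — only D at position 3 is part of a tagging that satisfies every rule.
So the tagging must be: V V D A V V A D A A.
Rule-by-rule: rule 1 holds; rule 2 holds; rule 3 holds; rule 4 holds; rule 5 holds.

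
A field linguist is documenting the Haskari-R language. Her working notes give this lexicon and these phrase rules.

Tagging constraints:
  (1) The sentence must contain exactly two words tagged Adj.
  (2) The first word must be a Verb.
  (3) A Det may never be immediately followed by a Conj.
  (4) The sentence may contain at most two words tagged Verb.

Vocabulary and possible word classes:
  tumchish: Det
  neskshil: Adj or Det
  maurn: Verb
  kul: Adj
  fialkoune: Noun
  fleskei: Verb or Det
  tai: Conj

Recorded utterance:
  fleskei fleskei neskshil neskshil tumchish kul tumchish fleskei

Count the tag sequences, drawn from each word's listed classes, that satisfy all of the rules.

6

Candidates per position — 1:fleskei {Verb,Det}; 2:fleskei {Verb,Det}; 3:neskshil {Adj,Det}; 4:neskshil {Adj,Det}; 5:tumchish {Det}; 6:kul {Adj}; 7:tumchish {Det}; 8:fleskei {Verb,Det}.
There are 32 candidate sequences in total.
Checking each against the rules leaves 6 sequences.
Count = 6.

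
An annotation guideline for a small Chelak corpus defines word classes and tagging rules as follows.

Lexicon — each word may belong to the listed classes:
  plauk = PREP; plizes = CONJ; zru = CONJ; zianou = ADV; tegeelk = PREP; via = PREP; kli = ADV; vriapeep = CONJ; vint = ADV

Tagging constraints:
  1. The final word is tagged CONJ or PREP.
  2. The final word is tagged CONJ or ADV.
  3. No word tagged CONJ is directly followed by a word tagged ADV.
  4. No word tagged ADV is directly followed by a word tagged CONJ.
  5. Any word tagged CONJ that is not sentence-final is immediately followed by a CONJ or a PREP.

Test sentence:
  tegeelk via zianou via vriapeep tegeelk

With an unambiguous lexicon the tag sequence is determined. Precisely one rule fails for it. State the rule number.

2

Fixed tagging: PREP PREP ADV PREP CONJ PREP.
Checking each rule: R1 holds, R2 violated, R3 holds, R4 holds, R5 holds.
Only rule 2 fails.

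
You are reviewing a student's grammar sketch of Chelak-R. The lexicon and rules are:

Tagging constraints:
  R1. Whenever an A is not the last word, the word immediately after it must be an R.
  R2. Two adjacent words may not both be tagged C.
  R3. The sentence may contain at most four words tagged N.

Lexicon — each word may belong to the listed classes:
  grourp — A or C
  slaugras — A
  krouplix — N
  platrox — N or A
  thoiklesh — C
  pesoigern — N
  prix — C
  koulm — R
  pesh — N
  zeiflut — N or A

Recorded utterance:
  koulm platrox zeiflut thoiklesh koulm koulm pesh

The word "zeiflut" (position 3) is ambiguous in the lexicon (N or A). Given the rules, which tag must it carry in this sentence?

Candidates per position — 1:koulm {R}; 2:platrox {N,A}; 3:zeiflut {N,A}; 4:thoiklesh {C}; 5:koulm {R}; 6:koulm {R}; 7:pesh {N}.
If word 2 were A, no tagging could satisfy rule 1; so word 2 is N.
If word 3 were A, no tagging could satisfy rule 1; so word 3 is N.
The only consistent sequence is: R N N C R R N.
Check: rule 1 ok; rule 2 ok; rule 3 ok.

N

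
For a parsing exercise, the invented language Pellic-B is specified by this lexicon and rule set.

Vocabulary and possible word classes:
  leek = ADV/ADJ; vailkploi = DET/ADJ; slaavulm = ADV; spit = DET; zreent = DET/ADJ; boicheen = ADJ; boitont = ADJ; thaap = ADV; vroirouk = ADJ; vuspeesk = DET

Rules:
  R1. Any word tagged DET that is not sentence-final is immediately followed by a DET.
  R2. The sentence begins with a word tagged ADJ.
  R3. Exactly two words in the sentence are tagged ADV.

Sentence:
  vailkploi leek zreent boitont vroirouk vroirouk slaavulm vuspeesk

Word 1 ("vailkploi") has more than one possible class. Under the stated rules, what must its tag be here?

ADJ

Candidates per position — 1:vailkploi {DET,ADJ}; 2:leek {ADV,ADJ}; 3:zreent {DET,ADJ}; 4:boitont {ADJ}; 5:vroirouk {ADJ}; 6:vroirouk {ADJ}; 7:slaavulm {ADV}; 8:vuspeesk {DET}.
Position 1: DET is ruled out by rule 1; that leaves ADJ.
Position 2: ADJ is ruled out by rule 3; that leaves ADV.
Position 3: DET is ruled out by rule 1; that leaves ADJ.
That leaves exactly one tagging: ADJ ADV ADJ ADJ ADJ ADJ ADV DET.
Verifying each rule — rule 1 ✓; rule 2 ✓; rule 3 ✓.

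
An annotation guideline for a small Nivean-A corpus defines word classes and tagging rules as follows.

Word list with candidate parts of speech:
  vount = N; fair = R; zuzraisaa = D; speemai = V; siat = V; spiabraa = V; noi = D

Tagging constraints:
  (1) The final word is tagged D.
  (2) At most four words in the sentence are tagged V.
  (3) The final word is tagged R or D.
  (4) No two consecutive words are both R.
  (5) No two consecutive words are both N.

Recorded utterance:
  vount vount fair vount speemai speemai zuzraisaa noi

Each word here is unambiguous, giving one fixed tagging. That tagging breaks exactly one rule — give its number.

5

Fixed tagging: N N R N V V D D.
Checking each rule: R1 ok, R2 ok, R3 ok, R4 ok, R5 fails.
Only rule 5 fails.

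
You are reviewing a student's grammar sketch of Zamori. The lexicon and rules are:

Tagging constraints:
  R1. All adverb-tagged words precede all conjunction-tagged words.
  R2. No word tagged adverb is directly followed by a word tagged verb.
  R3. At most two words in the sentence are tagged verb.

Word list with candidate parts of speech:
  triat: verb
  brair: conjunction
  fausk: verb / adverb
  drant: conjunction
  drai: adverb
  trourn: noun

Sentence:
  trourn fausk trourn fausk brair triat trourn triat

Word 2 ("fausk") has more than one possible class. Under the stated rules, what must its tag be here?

adverb

Candidates per position — 1:trourn {noun}; 2:fausk {verb,adverb}; 3:trourn {noun}; 4:fausk {verb,adverb}; 5:brair {conjunction}; 6:triat {verb}; 7:trourn {noun}; 8:triat {verb}.
Word 2 cannot be verb — rule 3 would then fail for every completion. It is adverb.
Word 4 cannot be verb — rule 3 would then fail for every completion. It is adverb.
So the tagging must be: noun adverb noun adverb conjunction verb noun verb.
Checking: rule 1 satisfied; rule 2 satisfied; rule 3 satisfied.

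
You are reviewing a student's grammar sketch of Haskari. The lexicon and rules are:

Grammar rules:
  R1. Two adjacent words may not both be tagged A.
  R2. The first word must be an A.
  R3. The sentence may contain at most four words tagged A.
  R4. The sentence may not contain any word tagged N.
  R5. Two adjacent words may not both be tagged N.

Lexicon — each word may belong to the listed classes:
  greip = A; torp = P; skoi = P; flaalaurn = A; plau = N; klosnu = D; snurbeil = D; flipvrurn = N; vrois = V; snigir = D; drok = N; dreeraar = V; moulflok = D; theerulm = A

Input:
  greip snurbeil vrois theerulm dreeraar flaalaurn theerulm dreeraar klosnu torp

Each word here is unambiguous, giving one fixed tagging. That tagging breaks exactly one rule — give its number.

1

Fixed tagging: A D V A V A A V D P.
Rule check: R1 violated, R2 holds, R3 holds, R4 holds, R5 holds.
Only rule 1 fails.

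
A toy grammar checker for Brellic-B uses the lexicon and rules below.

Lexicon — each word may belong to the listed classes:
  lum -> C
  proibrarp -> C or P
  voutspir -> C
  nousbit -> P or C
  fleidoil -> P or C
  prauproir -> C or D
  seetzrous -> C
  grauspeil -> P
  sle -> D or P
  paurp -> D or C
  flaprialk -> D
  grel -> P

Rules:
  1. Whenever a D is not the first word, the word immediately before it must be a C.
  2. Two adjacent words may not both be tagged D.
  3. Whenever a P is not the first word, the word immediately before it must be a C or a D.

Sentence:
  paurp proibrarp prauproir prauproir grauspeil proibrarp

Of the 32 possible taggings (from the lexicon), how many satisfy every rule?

Candidates per position — 1:paurp {D,C}; 2:proibrarp {C,P}; 3:prauproir {C,D}; 4:prauproir {C,D}; 5:grauspeil {P}; 6:proibrarp {C,P}.
There are 32 candidate sequences in total.
Checking each against the rules leaves 10 sequences.
Count = 10.

10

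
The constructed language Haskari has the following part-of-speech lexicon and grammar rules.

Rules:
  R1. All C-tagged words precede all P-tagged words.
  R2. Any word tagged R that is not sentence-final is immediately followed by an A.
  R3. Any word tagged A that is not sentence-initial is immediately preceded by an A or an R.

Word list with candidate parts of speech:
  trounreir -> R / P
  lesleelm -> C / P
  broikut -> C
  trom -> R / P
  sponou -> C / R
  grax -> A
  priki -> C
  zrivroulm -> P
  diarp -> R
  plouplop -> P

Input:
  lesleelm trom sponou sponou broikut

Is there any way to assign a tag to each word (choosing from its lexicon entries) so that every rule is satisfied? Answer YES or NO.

Candidates per position — 1:lesleelm {C,P}; 2:trom {R,P}; 3:sponou {C,R}; 4:sponou {C,R}; 5:broikut {C}.
Every candidate sequence violates at least one rule; no consistent tagging exists.

NO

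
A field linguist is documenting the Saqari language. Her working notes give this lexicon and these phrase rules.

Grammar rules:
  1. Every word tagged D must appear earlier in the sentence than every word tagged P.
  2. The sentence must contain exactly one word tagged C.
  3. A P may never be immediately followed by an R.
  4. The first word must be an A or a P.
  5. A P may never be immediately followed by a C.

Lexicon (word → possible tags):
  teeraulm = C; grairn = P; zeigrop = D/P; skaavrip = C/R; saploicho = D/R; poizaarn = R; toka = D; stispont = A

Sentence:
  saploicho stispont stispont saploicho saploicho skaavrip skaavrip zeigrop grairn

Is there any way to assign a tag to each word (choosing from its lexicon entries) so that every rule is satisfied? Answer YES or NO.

NO

Candidates per position — 1:saploicho {D,R}; 2:stispont {A}; 3:stispont {A}; 4:saploicho {D,R}; 5:saploicho {D,R}; 6:skaavrip {C,R}; 7:skaavrip {C,R}; 8:zeigrop {D,P}; 9:grairn {P}.
Rule 4 cannot be satisfied by any choice of tags from the lexicon.
So there is no consistent tagging.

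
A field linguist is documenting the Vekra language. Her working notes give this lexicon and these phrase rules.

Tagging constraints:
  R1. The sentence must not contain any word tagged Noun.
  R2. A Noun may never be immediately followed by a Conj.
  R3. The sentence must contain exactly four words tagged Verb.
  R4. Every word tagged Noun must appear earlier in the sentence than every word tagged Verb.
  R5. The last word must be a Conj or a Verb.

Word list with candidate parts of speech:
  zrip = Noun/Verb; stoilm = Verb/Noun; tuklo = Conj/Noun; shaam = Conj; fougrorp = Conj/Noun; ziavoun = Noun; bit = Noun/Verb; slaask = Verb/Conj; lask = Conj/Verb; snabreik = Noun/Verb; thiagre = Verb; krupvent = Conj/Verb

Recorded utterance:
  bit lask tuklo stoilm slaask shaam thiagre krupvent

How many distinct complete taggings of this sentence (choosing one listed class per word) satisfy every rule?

Candidates per position — 1:bit {Noun,Verb}; 2:lask {Conj,Verb}; 3:tuklo {Conj,Noun}; 4:stoilm {Verb,Noun}; 5:slaask {Verb,Conj}; 6:shaam {Conj}; 7:thiagre {Verb}; 8:krupvent {Conj,Verb}.
There are 64 candidate sequences in total.
The sequences that satisfy every rule: Verb Conj Conj Verb Verb Conj Verb Conj; Verb Conj Conj Verb Conj Conj Verb Verb; Verb Verb Conj Verb Conj Conj Verb Conj.
Count = 3.

3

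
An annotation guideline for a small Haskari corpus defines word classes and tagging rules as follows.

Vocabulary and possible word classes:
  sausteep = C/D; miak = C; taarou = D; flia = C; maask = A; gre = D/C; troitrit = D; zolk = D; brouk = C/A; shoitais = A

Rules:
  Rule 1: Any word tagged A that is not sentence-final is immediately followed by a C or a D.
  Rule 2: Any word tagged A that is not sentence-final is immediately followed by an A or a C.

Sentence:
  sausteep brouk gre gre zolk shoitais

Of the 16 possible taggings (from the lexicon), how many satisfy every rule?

Candidates per position — 1:sausteep {C,D}; 2:brouk {C,A}; 3:gre {D,C}; 4:gre {D,C}; 5:zolk {D}; 6:shoitais {A}.
There are 16 candidate sequences in total.
Checking each against the rules leaves 12 sequences.
Count = 12.

12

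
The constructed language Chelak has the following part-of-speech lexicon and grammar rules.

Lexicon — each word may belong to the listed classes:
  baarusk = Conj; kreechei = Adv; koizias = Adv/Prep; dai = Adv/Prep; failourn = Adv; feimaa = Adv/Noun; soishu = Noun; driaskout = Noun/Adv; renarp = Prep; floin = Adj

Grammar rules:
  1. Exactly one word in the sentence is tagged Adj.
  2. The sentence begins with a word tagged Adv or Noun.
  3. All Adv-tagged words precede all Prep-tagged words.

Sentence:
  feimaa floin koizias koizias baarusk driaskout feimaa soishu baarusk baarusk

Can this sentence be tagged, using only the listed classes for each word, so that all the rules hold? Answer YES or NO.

YES

Candidates per position — 1:feimaa {Adv,Noun}; 2:floin {Adj}; 3:koizias {Adv,Prep}; 4:koizias {Adv,Prep}; 5:baarusk {Conj}; 6:driaskout {Noun,Adv}; 7:feimaa {Adv,Noun}; 8:soishu {Noun}; 9:baarusk {Conj}; 10:baarusk {Conj}.
One satisfying assignment: Adv Adj Adv Adv Conj Noun Adv Noun Conj Conj.
Checking: rule 1 ✓; rule 2 ✓; rule 3 ✓.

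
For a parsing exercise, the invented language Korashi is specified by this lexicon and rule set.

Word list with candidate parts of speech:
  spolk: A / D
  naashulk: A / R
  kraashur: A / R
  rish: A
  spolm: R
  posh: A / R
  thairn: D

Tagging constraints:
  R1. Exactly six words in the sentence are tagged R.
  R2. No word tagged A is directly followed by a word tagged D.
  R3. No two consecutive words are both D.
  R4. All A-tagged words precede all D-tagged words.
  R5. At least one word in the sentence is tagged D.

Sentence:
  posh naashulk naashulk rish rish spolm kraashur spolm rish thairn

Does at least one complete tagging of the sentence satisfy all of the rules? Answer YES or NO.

Candidates per position — 1:posh {A,R}; 2:naashulk {A,R}; 3:naashulk {A,R}; 4:rish {A}; 5:rish {A}; 6:spolm {R}; 7:kraashur {A,R}; 8:spolm {R}; 9:rish {A}; 10:thairn {D}.
Rule 2 cannot be satisfied by any choice of tags from the lexicon.
So there is no consistent tagging.

NO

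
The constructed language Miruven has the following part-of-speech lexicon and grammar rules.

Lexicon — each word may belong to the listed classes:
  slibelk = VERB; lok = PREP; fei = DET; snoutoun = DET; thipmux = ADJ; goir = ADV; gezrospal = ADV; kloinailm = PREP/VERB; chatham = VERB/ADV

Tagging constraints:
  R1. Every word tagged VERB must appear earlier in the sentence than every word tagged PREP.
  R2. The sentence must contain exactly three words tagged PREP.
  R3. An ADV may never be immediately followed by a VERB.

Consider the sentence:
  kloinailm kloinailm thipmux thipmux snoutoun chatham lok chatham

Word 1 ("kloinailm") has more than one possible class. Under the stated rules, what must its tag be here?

PREP

Candidates per position — 1:kloinailm {PREP,VERB}; 2:kloinailm {PREP,VERB}; 3:thipmux {ADJ}; 4:thipmux {ADJ}; 5:snoutoun {DET}; 6:chatham {VERB,ADV}; 7:lok {PREP}; 8:chatham {VERB,ADV}.
Position 1: VERB is ruled out by rule 2; that leaves PREP.
Position 2: VERB is ruled out by rule 1; that leaves PREP.
Position 6: VERB is ruled out by rule 1; that leaves ADV.
Position 8: VERB is ruled out by rule 1; that leaves ADV.
That leaves exactly one tagging: PREP PREP ADJ ADJ DET ADV PREP ADV.
Rule-by-rule: rule 1 ok; rule 2 ok; rule 3 ok.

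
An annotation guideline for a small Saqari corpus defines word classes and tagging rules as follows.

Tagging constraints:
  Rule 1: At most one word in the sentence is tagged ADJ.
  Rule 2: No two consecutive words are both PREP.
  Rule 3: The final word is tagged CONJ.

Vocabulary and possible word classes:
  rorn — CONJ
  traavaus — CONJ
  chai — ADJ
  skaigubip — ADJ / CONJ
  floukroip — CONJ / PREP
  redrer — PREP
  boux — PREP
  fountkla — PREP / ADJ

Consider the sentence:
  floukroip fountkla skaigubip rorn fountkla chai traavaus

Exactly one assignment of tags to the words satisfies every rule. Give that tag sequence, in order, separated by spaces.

CONJ PREP CONJ CONJ PREP ADJ CONJ

Candidates per position — 1:floukroip {CONJ,PREP}; 2:fountkla {PREP,ADJ}; 3:skaigubip {ADJ,CONJ}; 4:rorn {CONJ}; 5:fountkla {PREP,ADJ}; 6:chai {ADJ}; 7:traavaus {CONJ}.
Position 2: tagging it ADJ would leave rule 1 unsatisfiable, so it must be PREP.
Position 3: tagging it ADJ would leave rule 1 unsatisfiable, so it must be CONJ.
Position 5: tagging it ADJ would leave rule 1 unsatisfiable, so it must be PREP.
Position 1: tagging it PREP would leave rule 2 unsatisfiable, so it must be CONJ.
The unique satisfying tagging is: CONJ PREP CONJ CONJ PREP ADJ CONJ.
Check: rule 1 ✓; rule 2 ✓; rule 3 ✓.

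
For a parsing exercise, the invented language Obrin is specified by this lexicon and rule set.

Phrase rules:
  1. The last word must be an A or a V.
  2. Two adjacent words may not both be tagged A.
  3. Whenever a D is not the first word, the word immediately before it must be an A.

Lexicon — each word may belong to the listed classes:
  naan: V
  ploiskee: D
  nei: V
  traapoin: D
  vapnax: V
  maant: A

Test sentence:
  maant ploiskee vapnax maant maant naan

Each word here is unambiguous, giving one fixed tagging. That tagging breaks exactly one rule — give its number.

Fixed tagging: A D V A A V.
Applying the rules: R1 ✓, R2 ✗, R3 ✓.
Only rule 2 fails.

2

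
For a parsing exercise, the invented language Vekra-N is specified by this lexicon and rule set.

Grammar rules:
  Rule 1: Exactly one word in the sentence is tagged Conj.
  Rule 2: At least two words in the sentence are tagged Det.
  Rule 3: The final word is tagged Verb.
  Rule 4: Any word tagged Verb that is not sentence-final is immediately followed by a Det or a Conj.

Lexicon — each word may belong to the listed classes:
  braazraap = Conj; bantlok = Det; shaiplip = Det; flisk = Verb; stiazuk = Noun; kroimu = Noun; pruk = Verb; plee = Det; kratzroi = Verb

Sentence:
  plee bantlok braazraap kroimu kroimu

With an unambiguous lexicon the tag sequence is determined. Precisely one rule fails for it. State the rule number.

3

Fixed tagging: Det Det Conj Noun Noun.
Checking each rule: R1 holds, R2 holds, R3 violated, R4 holds.
Only rule 3 fails.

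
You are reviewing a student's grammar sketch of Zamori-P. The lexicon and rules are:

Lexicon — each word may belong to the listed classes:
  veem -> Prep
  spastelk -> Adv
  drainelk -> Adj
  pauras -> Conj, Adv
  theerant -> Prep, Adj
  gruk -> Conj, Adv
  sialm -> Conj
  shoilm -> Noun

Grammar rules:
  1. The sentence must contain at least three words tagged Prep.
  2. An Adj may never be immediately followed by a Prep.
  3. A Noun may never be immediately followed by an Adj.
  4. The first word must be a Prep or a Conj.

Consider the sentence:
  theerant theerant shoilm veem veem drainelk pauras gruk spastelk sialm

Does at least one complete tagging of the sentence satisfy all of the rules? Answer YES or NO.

YES

Candidates per position — 1:theerant {Prep,Adj}; 2:theerant {Prep,Adj}; 3:shoilm {Noun}; 4:veem {Prep}; 5:veem {Prep}; 6:drainelk {Adj}; 7:pauras {Conj,Adv}; 8:gruk {Conj,Adv}; 9:spastelk {Adv}; 10:sialm {Conj}.
One satisfying assignment: Prep Adj Noun Prep Prep Adj Conj Conj Adv Conj.
Check: rule 1 ok; rule 2 ok; rule 3 ok; rule 4 ok.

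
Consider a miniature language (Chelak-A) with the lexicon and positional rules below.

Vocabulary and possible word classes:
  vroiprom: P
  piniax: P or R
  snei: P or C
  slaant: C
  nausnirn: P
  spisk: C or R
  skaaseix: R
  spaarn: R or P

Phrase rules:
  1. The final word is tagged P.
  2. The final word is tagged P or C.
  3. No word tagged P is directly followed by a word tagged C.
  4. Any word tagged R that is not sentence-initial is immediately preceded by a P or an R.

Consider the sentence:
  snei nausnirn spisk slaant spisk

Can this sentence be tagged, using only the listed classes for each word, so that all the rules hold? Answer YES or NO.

Candidates per position — 1:snei {P,C}; 2:nausnirn {P}; 3:spisk {C,R}; 4:slaant {C}; 5:spisk {C,R}.
Rule 1 cannot be satisfied by any choice of tags from the lexicon.
So there is no consistent tagging.

NO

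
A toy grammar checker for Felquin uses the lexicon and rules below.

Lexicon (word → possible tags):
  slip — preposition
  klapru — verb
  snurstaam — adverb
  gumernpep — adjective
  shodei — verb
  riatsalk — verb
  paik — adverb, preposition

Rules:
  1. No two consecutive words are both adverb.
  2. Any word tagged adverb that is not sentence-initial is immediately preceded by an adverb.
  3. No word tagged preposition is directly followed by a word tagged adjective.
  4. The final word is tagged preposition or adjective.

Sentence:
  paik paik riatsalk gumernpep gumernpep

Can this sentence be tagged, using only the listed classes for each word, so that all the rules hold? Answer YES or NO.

Candidates per position — 1:paik {adverb,preposition}; 2:paik {adverb,preposition}; 3:riatsalk {verb}; 4:gumernpep {adjective}; 5:gumernpep {adjective}.
One satisfying assignment: preposition preposition verb adjective adjective.
Rule-by-rule: rule 1 ok; rule 2 ok; rule 3 ok; rule 4 ok.

YES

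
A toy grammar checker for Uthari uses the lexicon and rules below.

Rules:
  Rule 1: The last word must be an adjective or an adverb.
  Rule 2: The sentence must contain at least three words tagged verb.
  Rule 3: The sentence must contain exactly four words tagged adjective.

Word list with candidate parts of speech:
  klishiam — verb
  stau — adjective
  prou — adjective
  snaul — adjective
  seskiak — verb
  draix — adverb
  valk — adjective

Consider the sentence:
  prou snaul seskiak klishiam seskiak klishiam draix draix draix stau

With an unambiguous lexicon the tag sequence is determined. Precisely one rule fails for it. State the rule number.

Fixed tagging: adjective adjective verb verb verb verb adverb adverb adverb adjective.
Applying the rules: R1 holds, R2 holds, R3 violated.
Only rule 3 fails.

3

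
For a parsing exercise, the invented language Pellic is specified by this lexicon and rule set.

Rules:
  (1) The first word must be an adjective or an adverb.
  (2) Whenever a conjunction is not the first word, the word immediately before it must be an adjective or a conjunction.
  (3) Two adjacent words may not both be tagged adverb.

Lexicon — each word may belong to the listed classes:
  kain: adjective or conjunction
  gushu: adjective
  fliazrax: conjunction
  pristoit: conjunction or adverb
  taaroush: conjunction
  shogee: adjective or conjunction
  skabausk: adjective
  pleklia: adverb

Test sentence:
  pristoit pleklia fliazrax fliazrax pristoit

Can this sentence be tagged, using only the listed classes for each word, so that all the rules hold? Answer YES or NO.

Candidates per position — 1:pristoit {conjunction,adverb}; 2:pleklia {adverb}; 3:fliazrax {conjunction}; 4:fliazrax {conjunction}; 5:pristoit {conjunction,adverb}.
Rule 2 cannot be satisfied by any choice of tags from the lexicon.
So there is no consistent tagging.

NO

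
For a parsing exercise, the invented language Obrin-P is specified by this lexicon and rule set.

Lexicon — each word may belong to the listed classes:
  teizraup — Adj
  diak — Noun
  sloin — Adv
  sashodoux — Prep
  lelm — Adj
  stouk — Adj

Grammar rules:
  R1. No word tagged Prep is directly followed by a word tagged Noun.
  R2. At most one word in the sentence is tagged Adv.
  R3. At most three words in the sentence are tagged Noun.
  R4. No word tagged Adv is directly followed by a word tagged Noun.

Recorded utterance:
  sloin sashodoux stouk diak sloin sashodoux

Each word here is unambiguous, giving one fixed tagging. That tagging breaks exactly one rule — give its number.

2

Fixed tagging: Adv Prep Adj Noun Adv Prep.
Checking each rule: R1 ok, R2 fails, R3 ok, R4 ok.
Only rule 2 fails.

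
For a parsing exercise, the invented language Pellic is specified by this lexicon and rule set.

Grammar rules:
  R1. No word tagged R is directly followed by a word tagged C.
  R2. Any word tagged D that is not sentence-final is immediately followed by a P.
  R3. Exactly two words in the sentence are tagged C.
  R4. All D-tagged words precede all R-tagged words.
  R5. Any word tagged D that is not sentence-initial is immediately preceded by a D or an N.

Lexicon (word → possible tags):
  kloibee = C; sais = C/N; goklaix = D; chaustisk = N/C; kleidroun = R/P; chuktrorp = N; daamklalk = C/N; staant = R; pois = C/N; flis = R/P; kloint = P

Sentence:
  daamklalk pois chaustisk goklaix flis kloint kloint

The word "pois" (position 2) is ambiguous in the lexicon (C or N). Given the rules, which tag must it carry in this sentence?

C

Candidates per position — 1:daamklalk {C,N}; 2:pois {C,N}; 3:chaustisk {N,C}; 4:goklaix {D}; 5:flis {R,P}; 6:kloint {P}; 7:kloint {P}.
At position 3, choosing C makes rule 5 impossible to satisfy; hence N.
At position 5, choosing R makes rule 2 impossible to satisfy; hence P.
At position 1, choosing N makes rule 3 impossible to satisfy; hence C.
At position 2, choosing N makes rule 3 impossible to satisfy; hence C.
The only consistent sequence is: C C N D P P P.
Verifying each rule — rule 1 satisfied; rule 2 satisfied; rule 3 satisfied; rule 4 satisfied; rule 5 satisfied.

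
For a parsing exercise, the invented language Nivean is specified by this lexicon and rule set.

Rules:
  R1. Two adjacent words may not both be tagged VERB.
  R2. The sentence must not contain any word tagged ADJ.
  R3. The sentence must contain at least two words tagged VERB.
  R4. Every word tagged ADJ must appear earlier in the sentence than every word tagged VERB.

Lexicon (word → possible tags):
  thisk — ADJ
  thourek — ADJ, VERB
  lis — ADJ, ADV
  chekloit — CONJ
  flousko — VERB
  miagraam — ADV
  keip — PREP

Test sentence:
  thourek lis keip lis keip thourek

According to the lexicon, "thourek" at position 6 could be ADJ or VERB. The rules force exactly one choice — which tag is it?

Candidates per position — 1:thourek {ADJ,VERB}; 2:lis {ADJ,ADV}; 3:keip {PREP}; 4:lis {ADJ,ADV}; 5:keip {PREP}; 6:thourek {ADJ,VERB}.
At position 1, choosing ADJ makes rule 2 impossible to satisfy; hence VERB.
At position 2, choosing ADJ makes rule 2 impossible to satisfy; hence ADV.
At position 4, choosing ADJ makes rule 2 impossible to satisfy; hence ADV.
At position 6, choosing ADJ makes rule 2 impossible to satisfy; hence VERB.
The only consistent sequence is: VERB ADV PREP ADV PREP VERB.
Checking: rule 1 ok; rule 2 ok; rule 3 ok; rule 4 ok.

VERB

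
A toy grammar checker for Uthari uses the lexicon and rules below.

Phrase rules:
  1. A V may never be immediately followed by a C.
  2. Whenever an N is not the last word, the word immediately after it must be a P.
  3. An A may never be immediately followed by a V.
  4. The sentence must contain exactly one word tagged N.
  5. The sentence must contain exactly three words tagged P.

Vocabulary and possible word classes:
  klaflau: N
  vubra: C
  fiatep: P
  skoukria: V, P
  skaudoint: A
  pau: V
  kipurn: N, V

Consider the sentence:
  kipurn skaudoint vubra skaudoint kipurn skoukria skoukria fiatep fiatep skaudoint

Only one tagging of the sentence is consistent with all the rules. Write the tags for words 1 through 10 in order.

Candidates per position — 1:kipurn {N,V}; 2:skaudoint {A}; 3:vubra {C}; 4:skaudoint {A}; 5:kipurn {N,V}; 6:skoukria {V,P}; 7:skoukria {V,P}; 8:fiatep {P}; 9:fiatep {P}; 10:skaudoint {A}.
At position 1, choosing N makes rule 2 impossible to satisfy; hence V.
At position 5, choosing V makes rule 3 impossible to satisfy; hence N.
At position 6, choosing V makes rule 2 impossible to satisfy; hence P.
At position 7, choosing P makes rule 5 impossible to satisfy; hence V.
The unique satisfying tagging is: V A C A N P V P P A.
Checking: rule 1 satisfied; rule 2 satisfied; rule 3 satisfied; rule 4 satisfied; rule 5 satisfied.

V A C A N P V P P A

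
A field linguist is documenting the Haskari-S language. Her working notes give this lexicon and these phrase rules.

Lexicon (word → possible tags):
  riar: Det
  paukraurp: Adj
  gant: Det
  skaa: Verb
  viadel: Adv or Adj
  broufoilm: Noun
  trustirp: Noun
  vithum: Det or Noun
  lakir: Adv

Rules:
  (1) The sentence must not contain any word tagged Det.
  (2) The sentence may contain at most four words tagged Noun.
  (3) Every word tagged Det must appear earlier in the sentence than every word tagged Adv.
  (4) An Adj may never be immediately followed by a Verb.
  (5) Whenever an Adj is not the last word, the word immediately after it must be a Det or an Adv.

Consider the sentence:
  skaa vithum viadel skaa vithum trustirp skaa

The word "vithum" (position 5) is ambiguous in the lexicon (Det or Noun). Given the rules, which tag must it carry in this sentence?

Noun

Candidates per position — 1:skaa {Verb}; 2:vithum {Det,Noun}; 3:viadel {Adv,Adj}; 4:skaa {Verb}; 5:vithum {Det,Noun}; 6:trustirp {Noun}; 7:skaa {Verb}.
Position 2: tagging it Det would leave rule 1 unsatisfiable, so it must be Noun.
Position 3: tagging it Adj would leave rule 4 unsatisfiable, so it must be Adv.
Position 5: tagging it Det would leave rule 1 unsatisfiable, so it must be Noun.
That leaves exactly one tagging: Verb Noun Adv Verb Noun Noun Verb.
Check: rule 1 ✓; rule 2 ✓; rule 3 ✓; rule 4 ✓; rule 5 ✓.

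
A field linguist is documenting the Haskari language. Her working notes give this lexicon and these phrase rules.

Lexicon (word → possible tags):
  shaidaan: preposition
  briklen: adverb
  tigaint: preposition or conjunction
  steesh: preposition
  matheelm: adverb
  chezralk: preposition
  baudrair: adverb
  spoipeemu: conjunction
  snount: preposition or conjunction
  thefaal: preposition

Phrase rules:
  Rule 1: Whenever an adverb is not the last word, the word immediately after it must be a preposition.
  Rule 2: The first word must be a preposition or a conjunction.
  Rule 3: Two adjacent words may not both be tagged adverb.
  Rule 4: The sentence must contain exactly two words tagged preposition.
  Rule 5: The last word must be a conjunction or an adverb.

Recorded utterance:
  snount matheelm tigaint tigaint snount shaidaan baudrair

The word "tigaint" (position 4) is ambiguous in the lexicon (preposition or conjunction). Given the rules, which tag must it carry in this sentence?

conjunction

Candidates per position — 1:snount {preposition,conjunction}; 2:matheelm {adverb}; 3:tigaint {preposition,conjunction}; 4:tigaint {preposition,conjunction}; 5:snount {preposition,conjunction}; 6:shaidaan {preposition}; 7:baudrair {adverb}.
Position 3: tagging it conjunction would leave rule 1 unsatisfiable, so it must be preposition.
Position 4: tagging it preposition would leave rule 4 unsatisfiable, so it must be conjunction.
Position 5: tagging it preposition would leave rule 4 unsatisfiable, so it must be conjunction.
Position 1: tagging it preposition would leave rule 4 unsatisfiable, so it must be conjunction.
The unique satisfying tagging is: conjunction adverb preposition conjunction conjunction preposition adverb.
Check: rule 1 ✓; rule 2 ✓; rule 3 ✓; rule 4 ✓; rule 5 ✓.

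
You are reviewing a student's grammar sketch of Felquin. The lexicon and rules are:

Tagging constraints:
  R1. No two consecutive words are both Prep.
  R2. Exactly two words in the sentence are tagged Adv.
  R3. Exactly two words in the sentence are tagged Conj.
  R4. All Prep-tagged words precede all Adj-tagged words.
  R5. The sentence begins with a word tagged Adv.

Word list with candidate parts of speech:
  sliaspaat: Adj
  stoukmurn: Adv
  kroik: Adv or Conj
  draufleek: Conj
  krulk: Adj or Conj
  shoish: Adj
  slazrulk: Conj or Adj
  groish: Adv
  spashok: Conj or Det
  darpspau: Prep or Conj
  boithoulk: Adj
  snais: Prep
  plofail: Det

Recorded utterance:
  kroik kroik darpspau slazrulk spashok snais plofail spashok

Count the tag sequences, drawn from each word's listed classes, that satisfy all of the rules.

3

Candidates per position — 1:kroik {Adv,Conj}; 2:kroik {Adv,Conj}; 3:darpspau {Prep,Conj}; 4:slazrulk {Conj,Adj}; 5:spashok {Conj,Det}; 6:snais {Prep}; 7:plofail {Det}; 8:spashok {Conj,Det}.
There are 64 candidate sequences in total.
The sequences that satisfy every rule: Adv Adv Prep Conj Conj Prep Det Det; Adv Adv Prep Conj Det Prep Det Conj; Adv Adv Conj Conj Det Prep Det Det.
Count = 3.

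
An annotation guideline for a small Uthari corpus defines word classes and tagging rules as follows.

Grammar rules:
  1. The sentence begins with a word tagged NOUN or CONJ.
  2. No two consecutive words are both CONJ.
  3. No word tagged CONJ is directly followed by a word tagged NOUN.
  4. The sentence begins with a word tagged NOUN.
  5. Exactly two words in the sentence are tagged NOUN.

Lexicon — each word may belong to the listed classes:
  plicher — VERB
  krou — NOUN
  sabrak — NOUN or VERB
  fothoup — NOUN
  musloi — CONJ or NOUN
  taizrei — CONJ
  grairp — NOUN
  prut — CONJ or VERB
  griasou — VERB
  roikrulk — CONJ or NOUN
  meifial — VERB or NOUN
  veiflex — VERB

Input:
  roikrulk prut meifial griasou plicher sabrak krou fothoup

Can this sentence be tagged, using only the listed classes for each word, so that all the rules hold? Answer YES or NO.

Candidates per position — 1:roikrulk {CONJ,NOUN}; 2:prut {CONJ,VERB}; 3:meifial {VERB,NOUN}; 4:griasou {VERB}; 5:plicher {VERB}; 6:sabrak {NOUN,VERB}; 7:krou {NOUN}; 8:fothoup {NOUN}.
Every candidate sequence violates at least one rule; no consistent tagging exists.

NO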